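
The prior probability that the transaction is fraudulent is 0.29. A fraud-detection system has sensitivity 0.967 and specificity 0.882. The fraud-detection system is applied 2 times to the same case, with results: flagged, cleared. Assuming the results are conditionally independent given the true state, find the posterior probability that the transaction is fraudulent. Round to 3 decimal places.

Let H be the event that the transaction is fraudulent; start with P(H) = 0.29. P('flagged'|H) = 0.967, P('flagged'|¬H) = 0.118.
Update on result 1 ('flagged'): P(H) ← 0.967·0.2900 / (0.967·0.2900 + 0.118·0.7100) = 0.28043/0.36421 = 0.7700.
Update on result 2 ('cleared'): P(H) ← 0.033·0.7700 / (0.033·0.7700 + 0.882·0.2300) = 0.025409/0.22830 = 0.1113.

Posterior P(H) ≈ 0.111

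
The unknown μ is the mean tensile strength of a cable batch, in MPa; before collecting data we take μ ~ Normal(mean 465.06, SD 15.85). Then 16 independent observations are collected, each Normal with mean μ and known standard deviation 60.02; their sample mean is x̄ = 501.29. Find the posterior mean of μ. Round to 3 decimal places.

Posterior mean ≈ 484.166

With known σ, the Normal prior is conjugate. Weight on the data is w = (n/σ²)/(n/σ² + 1/τ₀²) = 0.00444148/(0.00444148+0.00398054) = 0.52737.
Posterior mean = w·x̄ + (1−w)·μ₀ = 0.52737·501.29 + 0.47263·465.06 = 484.166.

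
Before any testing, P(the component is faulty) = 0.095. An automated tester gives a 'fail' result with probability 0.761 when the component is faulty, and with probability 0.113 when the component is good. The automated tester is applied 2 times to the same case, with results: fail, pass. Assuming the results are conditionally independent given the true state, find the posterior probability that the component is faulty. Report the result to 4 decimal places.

Let H be the event that the component is faulty; start with P(H) = 0.095. P('fail'|H) = 0.761, P('fail'|¬H) = 0.113.
Update on result 1 ('fail'): P(H) ← 0.761·0.0950 / (0.761·0.0950 + 0.113·0.9050) = 0.072295/0.17456 = 0.4142.
Update on result 2 ('pass'): P(H) ← 0.239·0.4142 / (0.239·0.4142 + 0.887·0.5858) = 0.098983/0.61863 = 0.1600.

Posterior P(H) ≈ 0.1600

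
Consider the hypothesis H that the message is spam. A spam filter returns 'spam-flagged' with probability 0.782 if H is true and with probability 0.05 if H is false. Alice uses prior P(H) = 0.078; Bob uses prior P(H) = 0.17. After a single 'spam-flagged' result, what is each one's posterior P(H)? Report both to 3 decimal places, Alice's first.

P('+'|H) = 0.782, P('+'|¬H) = 0.05.
Alice: numerator 0.782·0.078 = 0.060996; evidence = 0.060996+0.05·0.922 = 0.10710; posterior = 0.570.
Bob: numerator 0.782·0.17 = 0.13294; evidence = 0.13294+0.05·0.83 = 0.17444; posterior = 0.762.

Alice: 0.570; Bob: 0.762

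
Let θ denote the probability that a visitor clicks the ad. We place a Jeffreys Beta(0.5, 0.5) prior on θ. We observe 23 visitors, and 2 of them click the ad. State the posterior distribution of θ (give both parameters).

Posterior: Beta(2.5, 21.5)

Observing 2 successes and 21 failures updates Beta(0.5, 0.5) by adding the success and failure counts to the two shape parameters: α = 0.5+2 = 2.5, β = 0.5+21 = 21.5.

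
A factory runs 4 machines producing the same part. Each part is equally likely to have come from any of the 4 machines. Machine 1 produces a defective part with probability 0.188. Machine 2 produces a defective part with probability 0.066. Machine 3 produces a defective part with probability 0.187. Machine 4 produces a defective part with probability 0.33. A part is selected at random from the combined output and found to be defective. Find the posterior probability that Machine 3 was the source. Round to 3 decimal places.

Tabulate prior·likelihood by source: [1] prior 0.25, lik 0.188, product 0.04700; [2] prior 0.25, lik 0.066, product 0.01650; [3] prior 0.25, lik 0.187, product 0.04675; [4] prior 0.25, lik 0.33, product 0.08250.
Normalizing constant = 0.19275; the posterior for Machine 3 is its product over the sum, 0.04675/0.19275 = 0.243.

Posterior probability ≈ 0.243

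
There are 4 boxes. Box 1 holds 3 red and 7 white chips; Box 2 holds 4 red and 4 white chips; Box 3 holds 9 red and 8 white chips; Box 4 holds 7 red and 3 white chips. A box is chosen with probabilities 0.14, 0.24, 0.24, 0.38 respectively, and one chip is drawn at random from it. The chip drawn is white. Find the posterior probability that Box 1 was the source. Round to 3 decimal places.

Posterior probability ≈ 0.220

P(white|Box 1) = 0.7; P(white|Box 2) = 0.5; P(white|Box 3) = 0.4706; P(white|Box 4) = 0.3.
Prior × likelihood for each source: 0.14·0.7=0.09800, 0.24·0.5=0.1200, 0.24·0.4706=0.1129, 0.38·0.3=0.1140. Summing gives P(white) = 0.44494.
P(Box 1 | white) = 0.09800 / 0.44494 = 0.220.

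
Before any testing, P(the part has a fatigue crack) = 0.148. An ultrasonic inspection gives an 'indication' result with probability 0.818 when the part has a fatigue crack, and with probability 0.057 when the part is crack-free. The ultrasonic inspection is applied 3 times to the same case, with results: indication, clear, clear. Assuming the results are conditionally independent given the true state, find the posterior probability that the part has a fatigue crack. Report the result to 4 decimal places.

Posterior P(H) ≈ 0.0850

With H the event that the part has a fatigue crack, the joint likelihood of the observed sequence is P(data|H) = 0.818·0.182·0.182 = 0.027095 and P(data|¬H) = 0.057·0.943·0.943 = 0.050687.
Bayes: P(H|data) = 0.148·0.027095 / (0.148·0.027095 + 0.852·0.050687) = 0.0040101/0.047196 = 0.0850.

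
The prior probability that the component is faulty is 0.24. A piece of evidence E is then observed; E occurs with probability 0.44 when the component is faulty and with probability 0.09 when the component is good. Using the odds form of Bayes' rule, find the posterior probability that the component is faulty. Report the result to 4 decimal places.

Posterior probability ≈ 0.6069

Prior odds = 0.24/(1−0.24) = 0.31579. In log-odds, ln(0.31579) = -1.1527.
Add log likelihood ratio: ln(4.8889) = 1.5870.
Posterior log-odds = 0.43429, so posterior odds = exp(0.43429) = 1.5439. Converting, P(H|E) = 1.5439/2.5439 = 0.6069.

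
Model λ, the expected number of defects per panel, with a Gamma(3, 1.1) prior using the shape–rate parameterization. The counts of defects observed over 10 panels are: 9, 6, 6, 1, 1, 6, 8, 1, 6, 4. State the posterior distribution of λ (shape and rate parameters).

The Poisson likelihood adds the total count to the shape and the number of exposure periods to the rate. Here ∑xᵢ = 48 and n = 10, so shape 3→51 and rate 1.1→11.1.

Posterior: Gamma(shape=51, rate=11.1)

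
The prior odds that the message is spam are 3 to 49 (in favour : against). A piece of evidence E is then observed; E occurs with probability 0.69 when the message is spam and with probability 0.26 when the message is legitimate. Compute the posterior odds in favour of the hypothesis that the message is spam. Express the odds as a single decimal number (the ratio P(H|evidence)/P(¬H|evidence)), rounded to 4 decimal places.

Posterior odds ≈ 0.1625

Prior odds = 3/49 = 0.061224. In log-odds, ln(0.061224) = -2.7932.
Add log likelihood ratio: ln(2.6538) = 0.97601.
Posterior log-odds = -1.8172, so posterior odds = exp(-1.8172) = 0.16248.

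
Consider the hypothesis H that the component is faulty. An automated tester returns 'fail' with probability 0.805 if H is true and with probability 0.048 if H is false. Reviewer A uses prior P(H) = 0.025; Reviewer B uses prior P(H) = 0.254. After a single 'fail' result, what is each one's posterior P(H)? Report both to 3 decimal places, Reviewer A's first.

Reviewer A: 0.301; Reviewer B: 0.851

The likelihood ratio for a 'fail' result is 0.805/0.048 = 16.771.
Reviewer A: prior odds 0.025/0.975 = 0.025641; posterior odds 0.43002; posterior probability 0.301.
Reviewer B: prior odds 0.254/0.746 = 0.34048; posterior odds 5.7102; posterior probability 0.851.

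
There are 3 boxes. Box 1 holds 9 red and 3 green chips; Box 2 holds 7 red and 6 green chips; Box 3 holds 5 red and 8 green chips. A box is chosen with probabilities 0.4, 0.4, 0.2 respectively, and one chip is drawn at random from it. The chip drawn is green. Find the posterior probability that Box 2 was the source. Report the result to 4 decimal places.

P(green|Box 1) = 0.25; P(green|Box 2) = 0.4615; P(green|Box 3) = 0.6154.
Prior × likelihood for each source: 0.4·0.25=0.1000, 0.4·0.4615=0.1846, 0.2·0.6154=0.1231. Summing gives P(green) = 0.40769.
P(Box 2 | green) = 0.1846 / 0.40769 = 0.4528.

Posterior probability ≈ 0.4528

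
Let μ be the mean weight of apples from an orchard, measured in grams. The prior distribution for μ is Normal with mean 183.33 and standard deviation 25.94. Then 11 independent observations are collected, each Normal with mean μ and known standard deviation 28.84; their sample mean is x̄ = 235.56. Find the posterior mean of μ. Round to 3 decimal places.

Posterior mean ≈ 230.284

With known σ, the Normal prior is conjugate. Weight on the data is w = (n/σ²)/(n/σ² + 1/τ₀²) = 0.0132252/(0.0132252+0.00148614) = 0.89898.
Posterior mean = w·x̄ + (1−w)·μ₀ = 0.89898·235.56 + 0.10102·183.33 = 230.284.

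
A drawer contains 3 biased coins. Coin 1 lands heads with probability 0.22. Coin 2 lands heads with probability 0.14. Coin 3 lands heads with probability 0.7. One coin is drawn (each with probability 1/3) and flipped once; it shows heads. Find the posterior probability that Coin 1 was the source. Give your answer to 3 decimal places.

Posterior probability ≈ 0.208

Tabulate prior·likelihood by source: [1] prior 0.333333, lik 0.22, product 0.07333; [2] prior 0.333333, lik 0.14, product 0.04667; [3] prior 0.333333, lik 0.7, product 0.2333.
Normalizing constant = 0.35333; the posterior for Coin 1 is its product over the sum, 0.07333/0.35333 = 0.208.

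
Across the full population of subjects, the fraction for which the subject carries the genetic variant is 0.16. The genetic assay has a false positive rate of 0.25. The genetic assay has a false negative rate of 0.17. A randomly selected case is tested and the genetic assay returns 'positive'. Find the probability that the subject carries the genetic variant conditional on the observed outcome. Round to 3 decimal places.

Let H be the event that the subject carries the genetic variant. P(H) = 0.16, so P(¬H) = 0.84. With E the 'positive' result, P(E|H) = 0.83 and P(E|¬H) = 0.25.
P(E) = 0.83·0.16 + 0.25·0.84 = 0.13280 + 0.21000 = 0.34280.
By Bayes' theorem, P(H|E) = 0.13280 / 0.34280 = 0.387.

P(H | E) ≈ 0.387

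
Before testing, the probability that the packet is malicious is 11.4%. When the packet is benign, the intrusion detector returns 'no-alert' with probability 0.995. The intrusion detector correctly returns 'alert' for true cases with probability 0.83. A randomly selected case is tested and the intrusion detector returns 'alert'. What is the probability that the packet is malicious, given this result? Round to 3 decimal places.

P(H | E) ≈ 0.955

Write H for 'the packet is malicious'. Prior odds H:¬H = 0.114/0.886 = 0.12867. For the 'alert' outcome, the likelihood ratio is 0.83/0.005 = 166.00.
Posterior odds = 0.12867 × 166.00 = 21.359, so P(H|E) = 21.359/(1+21.359) = 0.955.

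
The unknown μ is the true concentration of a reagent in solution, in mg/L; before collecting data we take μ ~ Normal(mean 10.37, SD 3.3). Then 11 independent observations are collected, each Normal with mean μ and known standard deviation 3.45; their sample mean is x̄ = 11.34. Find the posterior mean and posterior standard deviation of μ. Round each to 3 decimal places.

Prior precision 1/τ₀² = 1/3.3² = 0.0918274; data precision n/σ² = 11/3.45² = 0.924176.
Posterior precision = 0.0918274 + 0.924176 = 1.01600, giving posterior SD = 1/√1.01600 = 0.992.
Posterior mean = (0.0918274·10.37 + 0.924176·11.34) / 1.01600 = 11.252.

Posterior mean ≈ 11.252; posterior SD ≈ 0.992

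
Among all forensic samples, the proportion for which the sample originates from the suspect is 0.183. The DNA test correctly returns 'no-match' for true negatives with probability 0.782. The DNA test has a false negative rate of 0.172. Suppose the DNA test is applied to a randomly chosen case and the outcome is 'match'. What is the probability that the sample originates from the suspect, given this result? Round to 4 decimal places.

Write H for 'the sample originates from the suspect'. Prior odds H:¬H = 0.183/0.817 = 0.22399. For the 'match' outcome, the likelihood ratio is 0.828/0.218 = 3.7982.
Posterior odds = 0.22399 × 3.7982 = 0.85075, so P(H|E) = 0.85075/(1+0.85075) = 0.4597.

P(H | E) ≈ 0.4597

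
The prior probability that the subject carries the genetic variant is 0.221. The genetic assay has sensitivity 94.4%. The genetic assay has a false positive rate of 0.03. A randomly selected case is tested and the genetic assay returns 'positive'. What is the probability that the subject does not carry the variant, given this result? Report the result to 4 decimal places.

Write H for 'the subject carries the genetic variant'. Prior odds H:¬H = 0.221/0.779 = 0.28370. For the 'positive' outcome, the likelihood ratio is 0.944/0.03 = 31.467.
Posterior odds = 0.28370 × 31.467 = 8.9270, so P(H|E) = 8.9270/(1+8.9270) = 0.8993. Then P(¬H|E) = 1 − 0.8993 = 0.1007.

P(¬H | E) ≈ 0.1007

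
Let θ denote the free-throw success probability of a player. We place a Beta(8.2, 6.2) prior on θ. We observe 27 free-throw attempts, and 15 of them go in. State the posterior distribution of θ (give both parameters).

Posterior: Beta(23.2, 18.2)

The binomial likelihood is conjugate to the Beta prior: with 15 successes and 12 failures, the posterior is Beta(8.2+15, 6.2+12) = Beta(23.2, 18.2).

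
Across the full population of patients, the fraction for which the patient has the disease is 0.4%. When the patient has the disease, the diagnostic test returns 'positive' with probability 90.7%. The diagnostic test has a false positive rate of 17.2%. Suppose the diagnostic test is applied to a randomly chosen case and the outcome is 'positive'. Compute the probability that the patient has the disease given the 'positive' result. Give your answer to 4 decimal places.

P(H | E) ≈ 0.0207

Let H be the event that the patient has the disease. P(H) = 0.004, so P(¬H) = 0.996. With E the 'positive' result, P(E|H) = 0.907 and P(E|¬H) = 0.172.
P(E) = 0.907·0.004 + 0.172·0.996 = 0.0036280 + 0.17131 = 0.17494.
By Bayes' theorem, P(H|E) = 0.0036280 / 0.17494 = 0.0207.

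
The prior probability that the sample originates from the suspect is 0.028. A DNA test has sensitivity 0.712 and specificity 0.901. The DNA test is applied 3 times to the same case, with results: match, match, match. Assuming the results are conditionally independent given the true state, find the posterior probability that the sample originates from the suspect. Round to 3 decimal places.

Let H be the event that the sample originates from the suspect; start with P(H) = 0.028. P('match'|H) = 0.712, P('match'|¬H) = 0.099.
Update on result 1 ('match'): P(H) ← 0.712·0.0280 / (0.712·0.0280 + 0.099·0.9720) = 0.019936/0.11616 = 0.1716.
Update on result 2 ('match'): P(H) ← 0.712·0.1716 / (0.712·0.1716 + 0.099·0.8284) = 0.12219/0.20420 = 0.5984.
Update on result 3 ('match'): P(H) ← 0.712·0.5984 / (0.712·0.5984 + 0.099·0.4016) = 0.42605/0.46581 = 0.9146.

Posterior P(H) ≈ 0.915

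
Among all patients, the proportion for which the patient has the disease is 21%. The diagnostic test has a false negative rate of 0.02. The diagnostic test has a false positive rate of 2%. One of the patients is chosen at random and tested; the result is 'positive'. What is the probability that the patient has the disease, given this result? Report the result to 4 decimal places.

P(H | E) ≈ 0.9287

Let H be the event that the patient has the disease. P(H) = 0.21, so P(¬H) = 0.79. With E the 'positive' result, P(E|H) = 0.98 and P(E|¬H) = 0.02.
P(E) = 0.98·0.21 + 0.02·0.79 = 0.20580 + 0.015800 = 0.22160.
By Bayes' theorem, P(H|E) = 0.20580 / 0.22160 = 0.9287.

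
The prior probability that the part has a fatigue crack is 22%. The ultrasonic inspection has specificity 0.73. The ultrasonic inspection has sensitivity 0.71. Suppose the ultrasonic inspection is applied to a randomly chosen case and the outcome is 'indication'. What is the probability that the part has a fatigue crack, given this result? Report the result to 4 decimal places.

Let H be the event that the part has a fatigue crack. P(H) = 0.22, so P(¬H) = 0.78. With E the 'indication' result, P(E|H) = 0.71 and P(E|¬H) = 0.27.
P(E) = 0.71·0.22 + 0.27·0.78 = 0.15620 + 0.21060 = 0.36680.
By Bayes' theorem, P(H|E) = 0.15620 / 0.36680 = 0.4258.

P(H | E) ≈ 0.4258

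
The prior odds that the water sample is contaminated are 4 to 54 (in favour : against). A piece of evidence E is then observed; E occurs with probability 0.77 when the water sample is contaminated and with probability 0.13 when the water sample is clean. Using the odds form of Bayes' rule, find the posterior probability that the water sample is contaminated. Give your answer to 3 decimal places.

Prior odds = 4/54 = 0.074074. In log-odds, ln(0.074074) = -2.6027.
Add log likelihood ratio: ln(5.9231) = 1.7789.
Posterior log-odds = -0.82383, so posterior odds = exp(-0.82383) = 0.43875. Converting, P(H|E) = 0.43875/1.4387 = 0.305.

Posterior probability ≈ 0.305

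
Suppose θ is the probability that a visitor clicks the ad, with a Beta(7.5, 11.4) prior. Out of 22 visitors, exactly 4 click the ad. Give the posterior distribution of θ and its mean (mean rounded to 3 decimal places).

The binomial likelihood is conjugate to the Beta prior: with 4 successes and 18 failures, the posterior is Beta(7.5+4, 11.4+18) = Beta(11.5, 29.4).
Posterior mean = α/(α+β) = 11.5/40.9 = 0.281.

Posterior: Beta(11.5, 29.4); mean ≈ 0.281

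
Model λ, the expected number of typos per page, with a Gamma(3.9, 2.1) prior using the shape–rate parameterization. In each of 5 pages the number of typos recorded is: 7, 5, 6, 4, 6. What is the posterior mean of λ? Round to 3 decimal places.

Posterior mean ≈ 4.493

The Poisson likelihood adds the total count to the shape and the number of exposure periods to the rate. Here ∑xᵢ = 28 and n = 5, so shape 3.9→31.9 and rate 2.1→7.1.
E[λ | data] = 31.9/7.1 = 4.493.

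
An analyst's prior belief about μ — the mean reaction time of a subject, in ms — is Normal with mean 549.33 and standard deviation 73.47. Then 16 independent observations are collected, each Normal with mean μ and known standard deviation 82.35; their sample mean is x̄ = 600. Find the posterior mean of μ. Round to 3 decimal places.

With known σ, the Normal prior is conjugate. Weight on the data is w = (n/σ²)/(n/σ² + 1/τ₀²) = 0.00235935/(0.00235935+0.00018526) = 0.92720.
Posterior mean = w·x̄ + (1−w)·μ₀ = 0.92720·600 + 0.072805·549.33 = 596.311.

Posterior mean ≈ 596.311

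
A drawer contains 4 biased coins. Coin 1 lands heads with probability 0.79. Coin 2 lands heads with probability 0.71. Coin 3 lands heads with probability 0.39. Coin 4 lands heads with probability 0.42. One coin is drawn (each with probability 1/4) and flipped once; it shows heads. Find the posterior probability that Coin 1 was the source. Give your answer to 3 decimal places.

Posterior probability ≈ 0.342

Tabulate prior·likelihood by source: [1] prior 0.25, lik 0.79, product 0.1975; [2] prior 0.25, lik 0.71, product 0.1775; [3] prior 0.25, lik 0.39, product 0.09750; [4] prior 0.25, lik 0.42, product 0.1050.
Normalizing constant = 0.57750; the posterior for Coin 1 is its product over the sum, 0.1975/0.57750 = 0.342.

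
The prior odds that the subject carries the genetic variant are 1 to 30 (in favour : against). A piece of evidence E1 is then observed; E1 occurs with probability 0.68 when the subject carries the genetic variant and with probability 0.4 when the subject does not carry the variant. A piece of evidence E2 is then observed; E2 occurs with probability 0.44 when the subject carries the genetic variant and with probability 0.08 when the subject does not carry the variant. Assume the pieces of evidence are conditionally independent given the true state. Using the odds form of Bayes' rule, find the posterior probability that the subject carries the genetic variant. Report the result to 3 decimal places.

Posterior probability ≈ 0.238

Prior odds = 1/30 = 0.033333.
Likelihood ratio for E1 = 0.68/0.4 = 1.7000.
Likelihood ratio for E2 = 0.44/0.08 = 5.5000.
Posterior odds = prior odds × LR₁ × LR₂ = 0.31167.
Posterior probability = odds/(1+odds) = 0.31167/1.3117 = 0.238.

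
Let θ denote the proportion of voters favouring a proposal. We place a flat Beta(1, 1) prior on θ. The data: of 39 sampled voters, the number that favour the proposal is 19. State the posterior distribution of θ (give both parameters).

Posterior: Beta(20, 21)

The binomial likelihood is conjugate to the Beta prior: with 19 successes and 20 failures, the posterior is Beta(1+19, 1+20) = Beta(20, 21).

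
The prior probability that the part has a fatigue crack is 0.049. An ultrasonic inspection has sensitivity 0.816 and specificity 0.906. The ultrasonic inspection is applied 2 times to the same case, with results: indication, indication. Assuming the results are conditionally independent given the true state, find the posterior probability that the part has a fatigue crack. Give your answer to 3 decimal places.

Posterior P(H) ≈ 0.795

Let H be the event that the part has a fatigue crack; start with P(H) = 0.049. P('indication'|H) = 0.816, P('indication'|¬H) = 0.094.
Update on result 1 ('indication'): P(H) ← 0.816·0.0490 / (0.816·0.0490 + 0.094·0.9510) = 0.039984/0.12938 = 0.3090.
Update on result 2 ('indication'): P(H) ← 0.816·0.3090 / (0.816·0.3090 + 0.094·0.6910) = 0.25218/0.31713 = 0.7952.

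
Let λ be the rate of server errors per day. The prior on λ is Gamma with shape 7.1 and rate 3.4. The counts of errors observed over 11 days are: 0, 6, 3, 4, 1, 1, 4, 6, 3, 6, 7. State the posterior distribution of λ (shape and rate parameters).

The Poisson likelihood adds the total count to the shape and the number of exposure periods to the rate. Here ∑xᵢ = 41 and n = 11, so shape 7.1→48.1 and rate 3.4→14.4.

Posterior: Gamma(shape=48.1, rate=14.4)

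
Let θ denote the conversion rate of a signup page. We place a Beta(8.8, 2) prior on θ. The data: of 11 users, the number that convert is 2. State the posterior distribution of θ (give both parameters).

Posterior: Beta(10.8, 11)

The binomial likelihood is conjugate to the Beta prior: with 2 successes and 9 failures, the posterior is Beta(8.8+2, 2+9) = Beta(10.8, 11).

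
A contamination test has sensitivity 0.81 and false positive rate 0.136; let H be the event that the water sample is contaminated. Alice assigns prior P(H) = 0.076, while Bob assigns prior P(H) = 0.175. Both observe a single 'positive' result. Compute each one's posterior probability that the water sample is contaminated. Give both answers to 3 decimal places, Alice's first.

Alice: 0.329; Bob: 0.558

The likelihood ratio for a 'positive' result is 0.81/0.136 = 5.9559.
Alice: prior odds 0.076/0.924 = 0.082251; posterior odds 0.48988; posterior probability 0.329.
Bob: prior odds 0.175/0.825 = 0.21212; posterior odds 1.2634; posterior probability 0.558.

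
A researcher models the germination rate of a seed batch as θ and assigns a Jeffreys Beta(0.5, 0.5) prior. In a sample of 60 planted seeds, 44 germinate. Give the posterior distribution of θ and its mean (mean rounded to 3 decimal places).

Observing 44 successes and 16 failures updates Beta(0.5, 0.5) by adding the success and failure counts to the two shape parameters: α = 0.5+44 = 44.5, β = 0.5+16 = 16.5.
E[θ | data] = 44.5/(44.5+16.5) = 0.730.

Posterior: Beta(44.5, 16.5); mean ≈ 0.730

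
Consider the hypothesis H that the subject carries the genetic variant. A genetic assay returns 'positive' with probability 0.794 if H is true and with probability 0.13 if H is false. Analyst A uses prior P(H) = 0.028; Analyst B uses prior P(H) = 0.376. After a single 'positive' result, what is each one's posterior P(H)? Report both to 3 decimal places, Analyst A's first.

Analyst A: 0.150; Analyst B: 0.786

The likelihood ratio for a 'positive' result is 0.794/0.13 = 6.1077.
Analyst A: prior odds 0.028/0.972 = 0.028807; posterior odds 0.17594; posterior probability 0.150.
Analyst B: prior odds 0.376/0.624 = 0.60256; posterior odds 3.6803; posterior probability 0.786.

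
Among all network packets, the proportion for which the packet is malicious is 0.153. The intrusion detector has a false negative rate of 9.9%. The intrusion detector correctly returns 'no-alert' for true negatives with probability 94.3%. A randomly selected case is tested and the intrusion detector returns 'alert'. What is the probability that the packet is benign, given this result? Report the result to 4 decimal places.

Let H be the event that the packet is malicious. P(H) = 0.153, so P(¬H) = 0.847. With E the 'alert' result, P(E|H) = 0.901 and P(E|¬H) = 0.057.
P(E) = 0.901·0.153 + 0.057·0.847 = 0.13785 + 0.048279 = 0.18613.
By Bayes' theorem, P(H|E) = 0.13785 / 0.18613 = 0.7406. Hence P(¬H|E) = 1 − 0.7406 = 0.2594.

P(¬H | E) ≈ 0.2594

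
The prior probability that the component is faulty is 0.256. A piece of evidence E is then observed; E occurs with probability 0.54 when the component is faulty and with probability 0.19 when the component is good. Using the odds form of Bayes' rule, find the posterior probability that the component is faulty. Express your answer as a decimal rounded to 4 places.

Prior odds = 0.256/(1−0.256) = 0.34409. In log-odds, ln(0.34409) = -1.0669.
Add log likelihood ratio: ln(2.8421) = 1.0445.
Posterior log-odds = -0.022319, so posterior odds = exp(-0.022319) = 0.97793. Converting, P(H|E) = 0.97793/1.9779 = 0.4944.

Posterior probability ≈ 0.4944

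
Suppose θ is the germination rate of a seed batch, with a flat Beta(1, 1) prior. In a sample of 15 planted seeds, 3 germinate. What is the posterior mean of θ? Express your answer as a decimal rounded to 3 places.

Posterior mean ≈ 0.235

The binomial likelihood is conjugate to the Beta prior: with 3 successes and 12 failures, the posterior is Beta(1+3, 1+12) = Beta(4, 13).
E[θ | data] = 4/(4+13) = 0.235.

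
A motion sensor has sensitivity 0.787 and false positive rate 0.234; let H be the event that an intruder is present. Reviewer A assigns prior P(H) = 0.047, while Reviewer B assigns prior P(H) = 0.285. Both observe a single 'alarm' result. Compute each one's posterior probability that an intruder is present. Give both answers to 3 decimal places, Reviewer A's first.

The likelihood ratio for an 'alarm' result is 0.787/0.234 = 3.3632.
Reviewer A: prior odds 0.047/0.953 = 0.049318; posterior odds 0.16587; posterior probability 0.142.
Reviewer B: prior odds 0.285/0.715 = 0.39860; posterior odds 1.3406; posterior probability 0.573.

Reviewer A: 0.142; Reviewer B: 0.573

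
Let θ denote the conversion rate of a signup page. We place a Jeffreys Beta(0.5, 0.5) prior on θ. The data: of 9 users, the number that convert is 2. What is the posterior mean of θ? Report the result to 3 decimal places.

The binomial likelihood is conjugate to the Beta prior: with 2 successes and 7 failures, the posterior is Beta(0.5+2, 0.5+7) = Beta(2.5, 7.5).
E[θ | data] = 2.5/(2.5+7.5) = 0.250.

Posterior mean ≈ 0.250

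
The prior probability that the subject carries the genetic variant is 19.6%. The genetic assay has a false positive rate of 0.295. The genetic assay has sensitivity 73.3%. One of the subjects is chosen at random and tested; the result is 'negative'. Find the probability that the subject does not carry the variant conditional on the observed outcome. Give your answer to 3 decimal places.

P(¬H | E) ≈ 0.915

Write H for 'the subject carries the genetic variant'. Prior odds H:¬H = 0.196/0.804 = 0.24378. For the 'negative' outcome, the likelihood ratio is 0.267/0.705 = 0.37872.
Posterior odds = 0.24378 × 0.37872 = 0.092326, so P(H|E) = 0.092326/(1+0.092326) = 0.085. Then P(¬H|E) = 1 − 0.085 = 0.915.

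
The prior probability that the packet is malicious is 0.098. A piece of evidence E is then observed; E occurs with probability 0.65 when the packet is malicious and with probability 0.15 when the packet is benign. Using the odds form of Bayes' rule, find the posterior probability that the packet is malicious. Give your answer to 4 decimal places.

Prior odds = 0.098/(1−0.098) = 0.10865.
Likelihood ratio for E = 0.65/0.15 = 4.3333.
Posterior odds = prior odds × LR = 0.47081.
Posterior probability = odds/(1+odds) = 0.47081/1.4708 = 0.3201.

Posterior probability ≈ 0.3201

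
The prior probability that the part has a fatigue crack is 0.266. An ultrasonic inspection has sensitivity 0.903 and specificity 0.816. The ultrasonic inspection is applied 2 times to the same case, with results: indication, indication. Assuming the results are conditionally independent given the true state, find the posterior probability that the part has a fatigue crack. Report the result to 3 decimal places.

Posterior P(H) ≈ 0.897

With H the event that the part has a fatigue crack, the joint likelihood of the observed sequence is P(data|H) = 0.903·0.903 = 0.81541 and P(data|¬H) = 0.184·0.184 = 0.033856.
Bayes: P(H|data) = 0.266·0.81541 / (0.266·0.81541 + 0.734·0.033856) = 0.21690/0.24175 = 0.8972.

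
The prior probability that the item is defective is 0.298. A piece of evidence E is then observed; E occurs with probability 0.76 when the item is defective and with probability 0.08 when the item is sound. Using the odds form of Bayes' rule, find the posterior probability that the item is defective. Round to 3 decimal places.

Prior odds = 0.298/(1−0.298) = 0.42450.
Likelihood ratio for E = 0.76/0.08 = 9.5000.
Posterior odds = prior odds × LR = 4.0328.
Posterior probability = odds/(1+odds) = 4.0328/5.0328 = 0.801.

Posterior probability ≈ 0.801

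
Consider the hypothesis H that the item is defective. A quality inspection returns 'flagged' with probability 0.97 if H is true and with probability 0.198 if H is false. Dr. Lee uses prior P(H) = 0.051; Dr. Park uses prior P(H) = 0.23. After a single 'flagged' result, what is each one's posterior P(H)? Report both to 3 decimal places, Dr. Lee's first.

Dr. Lee: 0.208; Dr. Park: 0.594

P('+'|H) = 0.97, P('+'|¬H) = 0.198.
Dr. Lee: numerator 0.97·0.051 = 0.049470; evidence = 0.049470+0.198·0.949 = 0.23737; posterior = 0.208.
Dr. Park: numerator 0.97·0.23 = 0.22310; evidence = 0.22310+0.198·0.77 = 0.37556; posterior = 0.594.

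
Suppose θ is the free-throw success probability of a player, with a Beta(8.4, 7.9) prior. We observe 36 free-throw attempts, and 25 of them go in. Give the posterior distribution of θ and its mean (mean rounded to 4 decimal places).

The binomial likelihood is conjugate to the Beta prior: with 25 successes and 11 failures, the posterior is Beta(8.4+25, 7.9+11) = Beta(33.4, 18.9).
Posterior mean = α/(α+β) = 33.4/52.3 = 0.6386.

Posterior: Beta(33.4, 18.9); mean ≈ 0.6386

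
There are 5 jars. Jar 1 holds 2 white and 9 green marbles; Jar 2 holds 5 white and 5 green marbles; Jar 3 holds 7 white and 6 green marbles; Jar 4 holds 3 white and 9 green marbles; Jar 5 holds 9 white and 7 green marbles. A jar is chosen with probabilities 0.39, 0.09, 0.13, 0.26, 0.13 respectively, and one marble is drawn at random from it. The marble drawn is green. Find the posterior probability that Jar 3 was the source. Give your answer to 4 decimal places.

Posterior probability ≈ 0.0888

P(green|Jar 1) = 0.8182; P(green|Jar 2) = 0.5; P(green|Jar 3) = 0.4615; P(green|Jar 4) = 0.75; P(green|Jar 5) = 0.4375.
Prior × likelihood for each source: 0.39·0.8182=0.3191, 0.09·0.5=0.04500, 0.13·0.4615=0.06000, 0.26·0.75=0.1950, 0.13·0.4375=0.05688. Summing gives P(green) = 0.67597.
P(Jar 3 | green) = 0.06000 / 0.67597 = 0.0888.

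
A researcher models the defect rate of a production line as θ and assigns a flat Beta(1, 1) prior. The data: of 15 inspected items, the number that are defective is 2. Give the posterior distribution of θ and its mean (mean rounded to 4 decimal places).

Posterior: Beta(3, 14); mean ≈ 0.1765

Observing 2 successes and 13 failures updates Beta(1, 1) by adding the success and failure counts to the two shape parameters: α = 1+2 = 3, β = 1+13 = 14.
E[θ | data] = 3/(3+14) = 0.1765.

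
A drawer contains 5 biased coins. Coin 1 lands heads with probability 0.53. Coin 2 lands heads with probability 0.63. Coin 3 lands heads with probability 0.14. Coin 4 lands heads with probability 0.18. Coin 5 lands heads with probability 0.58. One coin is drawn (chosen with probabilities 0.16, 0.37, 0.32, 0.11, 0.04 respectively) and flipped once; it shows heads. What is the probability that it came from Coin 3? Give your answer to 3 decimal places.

P(heads|C1) = 0.53; P(heads|C2) = 0.63; P(heads|C3) = 0.14; P(heads|C4) = 0.18; P(heads|C5) = 0.58.
Prior × likelihood for each source: 0.16·0.53=0.08480, 0.37·0.63=0.2331, 0.32·0.14=0.04480, 0.11·0.18=0.01980, 0.04·0.58=0.02320. Summing gives P(heads) = 0.40570.
P(Coin 3 | heads) = 0.04480 / 0.40570 = 0.110.

Posterior probability ≈ 0.110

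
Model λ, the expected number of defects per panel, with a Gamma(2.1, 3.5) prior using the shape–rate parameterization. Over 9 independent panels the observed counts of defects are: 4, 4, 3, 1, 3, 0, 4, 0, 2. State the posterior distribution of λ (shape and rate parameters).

Posterior: Gamma(shape=23.1, rate=12.5)

The Poisson likelihood adds the total count to the shape and the number of exposure periods to the rate. Here ∑xᵢ = 21 and n = 9, so shape 2.1→23.1 and rate 3.5→12.5.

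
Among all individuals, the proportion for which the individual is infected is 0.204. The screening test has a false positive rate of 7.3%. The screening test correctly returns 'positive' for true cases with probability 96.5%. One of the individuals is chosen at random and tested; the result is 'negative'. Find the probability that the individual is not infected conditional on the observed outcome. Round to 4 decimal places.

Write H for 'the individual is infected'. Prior odds H:¬H = 0.204/0.796 = 0.25628. For the 'negative' outcome, the likelihood ratio is 0.035/0.927 = 0.037756.
Posterior odds = 0.25628 × 0.037756 = 0.0096762, so P(H|E) = 0.0096762/(1+0.0096762) = 0.0096. Then P(¬H|E) = 1 − 0.0096 = 0.9904.

P(¬H | E) ≈ 0.9904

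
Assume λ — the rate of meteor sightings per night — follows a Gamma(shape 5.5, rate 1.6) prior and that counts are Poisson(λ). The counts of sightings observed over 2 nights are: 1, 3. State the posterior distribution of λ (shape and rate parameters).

Posterior: Gamma(shape=9.5, rate=3.6)

The Poisson likelihood adds the total count to the shape and the number of exposure periods to the rate. Here ∑xᵢ = 4 and n = 2, so shape 5.5→9.5 and rate 1.6→3.6.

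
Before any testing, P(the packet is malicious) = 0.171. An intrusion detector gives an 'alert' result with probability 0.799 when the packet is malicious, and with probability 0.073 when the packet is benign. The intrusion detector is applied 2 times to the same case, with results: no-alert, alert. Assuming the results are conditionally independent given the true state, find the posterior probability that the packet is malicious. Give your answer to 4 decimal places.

Let H be the event that the packet is malicious; start with P(H) = 0.171. P('alert'|H) = 0.799, P('alert'|¬H) = 0.073.
Update on result 1 ('no-alert'): P(H) ← 0.201·0.1710 / (0.201·0.1710 + 0.927·0.8290) = 0.034371/0.80285 = 0.0428.
Update on result 2 ('alert'): P(H) ← 0.799·0.0428 / (0.799·0.0428 + 0.073·0.9572) = 0.034206/0.10408 = 0.3286.

Posterior P(H) ≈ 0.3286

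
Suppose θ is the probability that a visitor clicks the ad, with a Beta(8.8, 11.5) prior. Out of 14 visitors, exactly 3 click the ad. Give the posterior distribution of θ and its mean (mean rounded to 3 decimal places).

Observing 3 successes and 11 failures updates Beta(8.8, 11.5) by adding the success and failure counts to the two shape parameters: α = 8.8+3 = 11.8, β = 11.5+11 = 22.5.
E[θ | data] = 11.8/(11.8+22.5) = 0.344.

Posterior: Beta(11.8, 22.5); mean ≈ 0.344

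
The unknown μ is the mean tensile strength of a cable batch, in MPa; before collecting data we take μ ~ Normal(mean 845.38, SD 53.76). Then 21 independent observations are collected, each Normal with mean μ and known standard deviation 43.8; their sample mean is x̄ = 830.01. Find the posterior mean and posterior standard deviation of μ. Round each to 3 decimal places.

With known σ, the Normal prior is conjugate. Weight on the data is w = (n/σ²)/(n/σ² + 1/τ₀²) = 0.0109464/(0.0109464+0.00034600) = 0.96936.
Posterior mean = w·x̄ + (1−w)·μ₀ = 0.96936·830.01 + 0.030640·845.38 = 830.481. Posterior variance = 1/(0.0109464+0.00034600) = 88.5551, so SD = 9.410.

Posterior mean ≈ 830.481; posterior SD ≈ 9.410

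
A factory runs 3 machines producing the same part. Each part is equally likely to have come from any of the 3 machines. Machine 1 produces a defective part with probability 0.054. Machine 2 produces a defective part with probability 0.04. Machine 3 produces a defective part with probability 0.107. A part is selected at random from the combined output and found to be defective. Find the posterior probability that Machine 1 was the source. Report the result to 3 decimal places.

P(defective|M1) = 0.054; P(defective|M2) = 0.04; P(defective|M3) = 0.107.
Prior × likelihood for each source: 0.333333·0.054=0.01800, 0.333333·0.04=0.01333, 0.333333·0.107=0.03567. Summing gives P(defective) = 0.067000.
P(Machine 1 | defective) = 0.01800 / 0.067000 = 0.269.

Posterior probability ≈ 0.269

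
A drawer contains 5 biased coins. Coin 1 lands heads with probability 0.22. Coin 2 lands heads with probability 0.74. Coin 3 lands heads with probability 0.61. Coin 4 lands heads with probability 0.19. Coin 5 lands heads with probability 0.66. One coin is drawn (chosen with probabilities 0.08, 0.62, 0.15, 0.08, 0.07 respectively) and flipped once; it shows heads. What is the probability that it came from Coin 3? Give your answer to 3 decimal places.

P(heads|C1) = 0.22; P(heads|C2) = 0.74; P(heads|C3) = 0.61; P(heads|C4) = 0.19; P(heads|C5) = 0.66.
Prior × likelihood for each source: 0.08·0.22=0.01760, 0.62·0.74=0.4588, 0.15·0.61=0.09150, 0.08·0.19=0.01520, 0.07·0.66=0.04620. Summing gives P(heads) = 0.62930.
P(Coin 3 | heads) = 0.09150 / 0.62930 = 0.145.

Posterior probability ≈ 0.145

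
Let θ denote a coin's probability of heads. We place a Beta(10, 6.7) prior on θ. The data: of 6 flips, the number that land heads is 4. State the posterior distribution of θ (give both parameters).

Observing 4 successes and 2 failures updates Beta(10, 6.7) by adding the success and failure counts to the two shape parameters: α = 10+4 = 14, β = 6.7+2 = 8.7.

Posterior: Beta(14, 8.7)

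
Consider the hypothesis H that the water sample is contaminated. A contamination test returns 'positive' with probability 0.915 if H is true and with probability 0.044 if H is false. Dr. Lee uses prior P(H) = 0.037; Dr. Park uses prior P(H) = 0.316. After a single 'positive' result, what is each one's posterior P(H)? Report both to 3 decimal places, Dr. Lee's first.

Dr. Lee: 0.444; Dr. Park: 0.906

P('+'|H) = 0.915, P('+'|¬H) = 0.044.
Dr. Lee: numerator 0.915·0.037 = 0.033855; evidence = 0.033855+0.044·0.963 = 0.076227; posterior = 0.444.
Dr. Park: numerator 0.915·0.316 = 0.28914; evidence = 0.28914+0.044·0.684 = 0.31924; posterior = 0.906.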